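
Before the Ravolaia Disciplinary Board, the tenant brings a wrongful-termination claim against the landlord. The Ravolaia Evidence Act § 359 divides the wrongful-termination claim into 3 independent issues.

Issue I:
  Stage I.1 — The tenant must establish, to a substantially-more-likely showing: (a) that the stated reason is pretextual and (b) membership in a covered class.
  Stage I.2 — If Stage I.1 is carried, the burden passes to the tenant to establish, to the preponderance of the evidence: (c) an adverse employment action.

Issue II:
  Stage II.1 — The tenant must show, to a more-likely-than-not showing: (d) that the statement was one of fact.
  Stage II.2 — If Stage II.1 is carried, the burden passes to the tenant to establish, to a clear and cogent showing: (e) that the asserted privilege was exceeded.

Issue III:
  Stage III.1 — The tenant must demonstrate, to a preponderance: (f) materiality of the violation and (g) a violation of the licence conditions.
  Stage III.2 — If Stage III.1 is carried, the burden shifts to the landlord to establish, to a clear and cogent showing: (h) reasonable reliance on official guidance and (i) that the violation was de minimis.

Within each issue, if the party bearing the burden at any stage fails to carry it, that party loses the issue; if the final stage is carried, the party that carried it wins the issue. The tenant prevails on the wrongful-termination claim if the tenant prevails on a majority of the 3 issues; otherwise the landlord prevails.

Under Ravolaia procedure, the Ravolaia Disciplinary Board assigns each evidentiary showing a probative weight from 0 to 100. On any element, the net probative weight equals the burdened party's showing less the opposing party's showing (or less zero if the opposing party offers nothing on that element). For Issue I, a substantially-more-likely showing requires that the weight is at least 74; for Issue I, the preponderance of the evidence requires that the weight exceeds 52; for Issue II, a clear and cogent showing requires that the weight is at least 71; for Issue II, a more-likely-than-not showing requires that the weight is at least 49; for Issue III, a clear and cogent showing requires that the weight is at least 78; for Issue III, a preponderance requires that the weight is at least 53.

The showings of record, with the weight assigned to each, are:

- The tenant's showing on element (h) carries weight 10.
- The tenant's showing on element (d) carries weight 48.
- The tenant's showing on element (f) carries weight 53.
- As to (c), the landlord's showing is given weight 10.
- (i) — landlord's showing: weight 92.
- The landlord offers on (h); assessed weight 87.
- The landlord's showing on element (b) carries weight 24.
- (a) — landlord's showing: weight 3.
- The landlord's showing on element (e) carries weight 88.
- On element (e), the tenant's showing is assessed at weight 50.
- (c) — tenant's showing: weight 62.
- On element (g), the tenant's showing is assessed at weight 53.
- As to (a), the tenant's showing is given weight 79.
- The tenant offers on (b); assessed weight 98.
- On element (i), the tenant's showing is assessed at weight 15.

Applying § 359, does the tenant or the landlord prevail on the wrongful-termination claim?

landlord

— Issue I —
Stage I.1 — burden on tenant; standard: a substantially-more-likely showing (weight is at least 74).
    (a): 79 − 3 = 76 ≥ 74 [met]
    (b): 98 − 24 = 74 ≥ 74 [met]
  Stage I.1 is satisfied; the tenant continues to bear the burden.
Stage I.2 — burden on tenant; standard: the preponderance of the evidence (weight exceeds 52).
    (c): 62 − 10 = 52 ≤ 52 [not met]
  Not every element is met, so the tenant fails to carry Stage I.2.
The landlord prevails on this issue.
— Issue II —
Stage II.1 (tenant, a more-likely-than-not showing, weight is at least 49): (d) 48 < 49 — fails.
  Not every element is met, so the tenant fails to carry Stage II.1.
The analysis ends at Stage II.1; the landlord prevails on this issue.
— Issue III —
Stage III.1 — burden on tenant; standard: a preponderance (weight is at least 53).
    (f): 53 ≥ 53 [met]
    (g): 53 ≥ 53 [met]
  Stage III.1 is satisfied; the onus moves to the landlord.
Stage III.2 — burden on landlord; standard: a clear and cogent showing (weight is at least 78).
    (h): 87 − 10 = 77 < 78 [not met]
    (i): 92 − 15 = 77 < 78 [not met]
  Not every element is met, so the landlord fails to carry Stage III.2.
The analysis ends at Stage III.2; the tenant prevails on this issue.
Per-issue: Issue I → landlord; Issue II → landlord; Issue III → tenant. The tenant must prevail on a majority of issues; overall, the landlord prevails.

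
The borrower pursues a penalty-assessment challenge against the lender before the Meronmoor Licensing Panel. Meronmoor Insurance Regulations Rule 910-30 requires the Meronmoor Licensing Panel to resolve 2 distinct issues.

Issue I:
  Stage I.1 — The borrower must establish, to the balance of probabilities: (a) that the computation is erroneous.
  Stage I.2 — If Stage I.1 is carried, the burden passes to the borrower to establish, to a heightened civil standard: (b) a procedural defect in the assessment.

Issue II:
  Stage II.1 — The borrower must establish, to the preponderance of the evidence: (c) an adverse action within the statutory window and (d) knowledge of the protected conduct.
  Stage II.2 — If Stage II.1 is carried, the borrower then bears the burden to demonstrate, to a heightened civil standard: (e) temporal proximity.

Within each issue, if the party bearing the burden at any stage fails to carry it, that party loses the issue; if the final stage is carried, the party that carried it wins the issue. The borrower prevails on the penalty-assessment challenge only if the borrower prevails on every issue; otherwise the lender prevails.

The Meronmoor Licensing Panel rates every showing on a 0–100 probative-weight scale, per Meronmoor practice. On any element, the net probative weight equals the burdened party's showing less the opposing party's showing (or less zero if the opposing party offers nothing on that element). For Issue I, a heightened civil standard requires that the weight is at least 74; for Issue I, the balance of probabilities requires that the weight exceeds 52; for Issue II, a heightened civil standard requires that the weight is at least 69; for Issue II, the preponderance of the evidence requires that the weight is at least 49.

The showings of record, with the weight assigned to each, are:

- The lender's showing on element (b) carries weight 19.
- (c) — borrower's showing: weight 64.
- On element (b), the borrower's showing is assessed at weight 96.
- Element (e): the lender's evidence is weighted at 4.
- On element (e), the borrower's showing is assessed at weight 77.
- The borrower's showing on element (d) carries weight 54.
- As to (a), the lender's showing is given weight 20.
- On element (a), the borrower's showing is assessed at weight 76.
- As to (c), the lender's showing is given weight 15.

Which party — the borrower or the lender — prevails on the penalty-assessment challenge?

— Issue I —
Stage I.1 (borrower, the balance of probabilities, weight exceeds 52): (a) net 76−20=56 > 52 — meets.
  Stage I.1 carried; the burden remains with the borrower.
Stage I.2 (borrower, a heightened civil standard, weight is at least 74): (b) net 96−19=77 ≥ 74 — meets.
  Stage I.2 carried; the final stage is satisfied.
Every stage carried; the borrower prevails on this issue.
— Issue II —
Stage II.1 (borrower, the preponderance of the evidence, weight is at least 49): (c) net 64−15=49 ≥ 49 — meets; (d) 54 ≥ 49 — meets.
  Stage II.1 is satisfied; the borrower continues to bear the burden.
Stage II.2 (borrower, a heightened civil standard, weight is at least 69): (e) net 77−4=73 ≥ 69 — meets.
  All elements met at the final stage.
All stages carried — the borrower prevails on this issue.
Per-issue: Issue I → borrower; Issue II → borrower. The borrower must prevail on every issue; overall, the borrower prevails.

borrower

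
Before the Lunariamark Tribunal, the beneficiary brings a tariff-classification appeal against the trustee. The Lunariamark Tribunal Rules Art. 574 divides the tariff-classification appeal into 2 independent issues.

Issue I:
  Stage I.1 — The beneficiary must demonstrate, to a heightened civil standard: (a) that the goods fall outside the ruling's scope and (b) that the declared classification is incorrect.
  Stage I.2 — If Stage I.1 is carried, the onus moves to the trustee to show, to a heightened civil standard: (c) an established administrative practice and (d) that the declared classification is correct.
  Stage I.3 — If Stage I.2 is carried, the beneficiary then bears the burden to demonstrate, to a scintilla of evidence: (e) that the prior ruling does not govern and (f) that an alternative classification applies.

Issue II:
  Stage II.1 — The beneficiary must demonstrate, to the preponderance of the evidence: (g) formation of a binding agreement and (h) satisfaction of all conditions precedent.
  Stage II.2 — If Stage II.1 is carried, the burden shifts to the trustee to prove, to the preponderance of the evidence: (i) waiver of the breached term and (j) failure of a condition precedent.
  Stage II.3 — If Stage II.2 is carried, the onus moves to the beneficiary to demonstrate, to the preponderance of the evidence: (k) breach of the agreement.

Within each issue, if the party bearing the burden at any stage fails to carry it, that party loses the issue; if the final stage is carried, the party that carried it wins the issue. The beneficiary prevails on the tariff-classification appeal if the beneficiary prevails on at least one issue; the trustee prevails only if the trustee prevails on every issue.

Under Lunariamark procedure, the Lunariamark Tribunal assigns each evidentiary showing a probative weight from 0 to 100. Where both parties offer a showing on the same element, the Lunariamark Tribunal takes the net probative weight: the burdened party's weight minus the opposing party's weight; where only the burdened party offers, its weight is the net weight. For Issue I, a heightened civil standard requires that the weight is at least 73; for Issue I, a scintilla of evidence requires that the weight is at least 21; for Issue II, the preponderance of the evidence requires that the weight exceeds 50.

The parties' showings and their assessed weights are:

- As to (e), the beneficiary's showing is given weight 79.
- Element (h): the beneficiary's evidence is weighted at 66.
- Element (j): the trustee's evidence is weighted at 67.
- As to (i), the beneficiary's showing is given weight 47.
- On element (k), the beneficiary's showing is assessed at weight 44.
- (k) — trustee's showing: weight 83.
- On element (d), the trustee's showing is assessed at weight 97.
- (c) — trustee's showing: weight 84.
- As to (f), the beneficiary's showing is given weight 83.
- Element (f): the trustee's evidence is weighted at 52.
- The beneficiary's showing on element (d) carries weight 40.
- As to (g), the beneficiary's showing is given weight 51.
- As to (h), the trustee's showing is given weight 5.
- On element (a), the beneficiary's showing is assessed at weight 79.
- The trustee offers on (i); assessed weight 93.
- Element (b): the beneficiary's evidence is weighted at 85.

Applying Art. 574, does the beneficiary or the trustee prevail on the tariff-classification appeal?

— Issue I —
At Stage I.1 the beneficiary must meet a heightened civil standard (weight is at least 73): on (a) the weight is 79, which does reach 73, so (a) meets the standard; on (b) the weight is 85, ≥ 73, so (b) meets the standard.
  The beneficiary carries Stage I.1; the trustee now bears the burden.
At Stage I.2 the trustee must meet a heightened civil standard (weight is at least 73): on (c) the weight is 84, which does reach 73, so (c) meets the standard; on (d) the weight is 97 less the opposing 40 gives net 57, < 73, so (d) does not meet the standard.
  Not every element is met, so the trustee fails to carry Stage I.2.
The analysis ends at Stage I.2; the beneficiary prevails on this issue.
— Issue II —
At Stage II.1 the beneficiary must meet the preponderance of the evidence (weight exceeds 50): on (g) the weight is 51, which does exceed 50, so (g) meets the standard; on (h) the weight is 66 less the opposing 5 gives net 61, > 50, so (h) meets the standard.
  Stage II.1 is satisfied; the onus moves to the trustee.
At Stage II.2 the trustee must meet the preponderance of the evidence (weight exceeds 50): on (i) the weight is 93 less the opposing 47 gives net 46, ≤ 50, so (i) does not meet the standard; on (j) the weight is 67, > 50, so (j) meets the standard.
  Not every element is met, so the trustee fails to carry Stage II.2.
The beneficiary prevails on this issue.
Per-issue: Issue I → beneficiary; Issue II → beneficiary. The beneficiary must prevail on at least one issue; overall, the beneficiary prevails.

beneficiary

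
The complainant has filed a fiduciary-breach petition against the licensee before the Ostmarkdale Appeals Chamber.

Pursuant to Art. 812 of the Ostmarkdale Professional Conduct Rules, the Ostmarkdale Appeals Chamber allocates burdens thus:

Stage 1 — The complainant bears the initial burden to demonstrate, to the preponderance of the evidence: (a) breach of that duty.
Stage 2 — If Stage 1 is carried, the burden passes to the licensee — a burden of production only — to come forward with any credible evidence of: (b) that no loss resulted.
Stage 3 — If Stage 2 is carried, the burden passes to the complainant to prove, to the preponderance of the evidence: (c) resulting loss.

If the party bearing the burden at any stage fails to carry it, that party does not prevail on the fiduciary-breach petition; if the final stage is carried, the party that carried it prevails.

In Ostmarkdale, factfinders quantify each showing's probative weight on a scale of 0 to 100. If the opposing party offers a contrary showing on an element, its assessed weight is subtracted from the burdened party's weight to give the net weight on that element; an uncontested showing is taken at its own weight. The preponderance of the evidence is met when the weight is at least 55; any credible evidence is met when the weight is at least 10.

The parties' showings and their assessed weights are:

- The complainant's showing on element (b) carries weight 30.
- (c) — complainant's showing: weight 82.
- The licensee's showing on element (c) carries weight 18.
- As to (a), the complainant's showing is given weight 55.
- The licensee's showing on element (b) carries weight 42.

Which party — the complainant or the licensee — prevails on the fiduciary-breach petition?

complainant

Stage 1 — burden on complainant; standard: the preponderance of the evidence (weight is at least 55).
    (a): 55 ≥ 55 [met]
  The complainant carries Stage 1; the licensee now bears the burden.
Stage 2 — burden on licensee; standard: any credible evidence (weight is at least 10).
    (b): 42 − 30 = 12 ≥ 10 [met]
  The licensee carries Stage 2; the complainant now bears the burden.
Stage 3 — burden on complainant; standard: the preponderance of the evidence (weight is at least 55).
    (c): 82 − 18 = 64 ≥ 55 [met]
  The complainant carries the last stage.
Every stage carried; the complainant prevails.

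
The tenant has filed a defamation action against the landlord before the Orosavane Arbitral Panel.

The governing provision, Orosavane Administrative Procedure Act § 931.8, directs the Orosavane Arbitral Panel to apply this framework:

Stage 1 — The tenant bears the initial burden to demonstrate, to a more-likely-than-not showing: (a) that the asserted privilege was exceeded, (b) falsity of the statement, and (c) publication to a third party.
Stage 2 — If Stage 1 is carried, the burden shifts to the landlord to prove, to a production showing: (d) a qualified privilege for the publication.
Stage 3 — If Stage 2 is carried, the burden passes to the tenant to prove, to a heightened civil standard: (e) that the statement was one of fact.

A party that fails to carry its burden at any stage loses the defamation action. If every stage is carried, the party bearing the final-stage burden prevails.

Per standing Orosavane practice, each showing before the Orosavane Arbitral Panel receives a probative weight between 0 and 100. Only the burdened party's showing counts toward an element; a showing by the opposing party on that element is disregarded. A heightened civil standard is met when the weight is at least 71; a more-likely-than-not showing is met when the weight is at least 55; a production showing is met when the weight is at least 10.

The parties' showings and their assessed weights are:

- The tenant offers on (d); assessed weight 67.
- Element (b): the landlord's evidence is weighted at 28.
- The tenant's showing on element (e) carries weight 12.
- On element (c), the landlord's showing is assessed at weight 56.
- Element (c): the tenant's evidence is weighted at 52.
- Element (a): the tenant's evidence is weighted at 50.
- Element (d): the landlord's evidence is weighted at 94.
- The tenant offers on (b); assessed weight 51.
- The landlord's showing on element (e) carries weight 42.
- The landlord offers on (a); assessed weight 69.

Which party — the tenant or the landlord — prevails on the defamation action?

At Stage 1 the tenant must meet a more-likely-than-not showing (weight is at least 55): on (a) the weight is 50 (the landlord's 69 is given no effect), which does not reach 55, so (a) does not meet the standard; on (b) the weight is 51 (the landlord's 28 is given no effect), < 55, so (b) does not meet the standard; on (c) the weight is 52 (the landlord's 56 is given no effect), < 55, so (c) does not meet the standard.
  Stage 1 not carried; the tenant fails its burden.
So the landlord prevails.

landlord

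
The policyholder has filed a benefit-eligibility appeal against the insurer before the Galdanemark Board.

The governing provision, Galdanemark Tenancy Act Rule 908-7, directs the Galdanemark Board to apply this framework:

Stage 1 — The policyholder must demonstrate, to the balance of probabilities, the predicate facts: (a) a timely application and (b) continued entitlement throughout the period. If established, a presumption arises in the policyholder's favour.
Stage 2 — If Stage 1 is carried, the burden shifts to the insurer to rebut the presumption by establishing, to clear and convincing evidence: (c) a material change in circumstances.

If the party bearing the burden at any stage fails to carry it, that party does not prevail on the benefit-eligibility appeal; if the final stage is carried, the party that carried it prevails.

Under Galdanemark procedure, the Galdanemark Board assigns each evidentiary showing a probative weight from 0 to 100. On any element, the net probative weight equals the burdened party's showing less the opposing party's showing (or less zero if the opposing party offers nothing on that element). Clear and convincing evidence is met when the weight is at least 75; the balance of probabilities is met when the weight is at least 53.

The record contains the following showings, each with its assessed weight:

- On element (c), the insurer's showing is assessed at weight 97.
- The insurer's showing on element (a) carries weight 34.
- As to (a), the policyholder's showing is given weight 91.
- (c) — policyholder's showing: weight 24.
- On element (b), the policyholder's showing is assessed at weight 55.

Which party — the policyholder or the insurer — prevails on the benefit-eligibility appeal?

policyholder

At Stage 1 the policyholder must meet the balance of probabilities (weight is at least 53): on (a) the weight is 91 less the opposing 34 gives net 57, which does reach 53, so (a) meets the standard; on (b) the weight is 55, which does reach 53, so (b) meets the standard.
  Stage 1 carried; the burden shifts to the insurer.
At Stage 2 the insurer must meet clear and convincing evidence (weight is at least 75): on (c) the weight is 97 less the opposing 24 gives net 73, < 75, so (c) does not meet the standard.
  Not every element is met, so the insurer fails to carry Stage 2.
So the policyholder prevails.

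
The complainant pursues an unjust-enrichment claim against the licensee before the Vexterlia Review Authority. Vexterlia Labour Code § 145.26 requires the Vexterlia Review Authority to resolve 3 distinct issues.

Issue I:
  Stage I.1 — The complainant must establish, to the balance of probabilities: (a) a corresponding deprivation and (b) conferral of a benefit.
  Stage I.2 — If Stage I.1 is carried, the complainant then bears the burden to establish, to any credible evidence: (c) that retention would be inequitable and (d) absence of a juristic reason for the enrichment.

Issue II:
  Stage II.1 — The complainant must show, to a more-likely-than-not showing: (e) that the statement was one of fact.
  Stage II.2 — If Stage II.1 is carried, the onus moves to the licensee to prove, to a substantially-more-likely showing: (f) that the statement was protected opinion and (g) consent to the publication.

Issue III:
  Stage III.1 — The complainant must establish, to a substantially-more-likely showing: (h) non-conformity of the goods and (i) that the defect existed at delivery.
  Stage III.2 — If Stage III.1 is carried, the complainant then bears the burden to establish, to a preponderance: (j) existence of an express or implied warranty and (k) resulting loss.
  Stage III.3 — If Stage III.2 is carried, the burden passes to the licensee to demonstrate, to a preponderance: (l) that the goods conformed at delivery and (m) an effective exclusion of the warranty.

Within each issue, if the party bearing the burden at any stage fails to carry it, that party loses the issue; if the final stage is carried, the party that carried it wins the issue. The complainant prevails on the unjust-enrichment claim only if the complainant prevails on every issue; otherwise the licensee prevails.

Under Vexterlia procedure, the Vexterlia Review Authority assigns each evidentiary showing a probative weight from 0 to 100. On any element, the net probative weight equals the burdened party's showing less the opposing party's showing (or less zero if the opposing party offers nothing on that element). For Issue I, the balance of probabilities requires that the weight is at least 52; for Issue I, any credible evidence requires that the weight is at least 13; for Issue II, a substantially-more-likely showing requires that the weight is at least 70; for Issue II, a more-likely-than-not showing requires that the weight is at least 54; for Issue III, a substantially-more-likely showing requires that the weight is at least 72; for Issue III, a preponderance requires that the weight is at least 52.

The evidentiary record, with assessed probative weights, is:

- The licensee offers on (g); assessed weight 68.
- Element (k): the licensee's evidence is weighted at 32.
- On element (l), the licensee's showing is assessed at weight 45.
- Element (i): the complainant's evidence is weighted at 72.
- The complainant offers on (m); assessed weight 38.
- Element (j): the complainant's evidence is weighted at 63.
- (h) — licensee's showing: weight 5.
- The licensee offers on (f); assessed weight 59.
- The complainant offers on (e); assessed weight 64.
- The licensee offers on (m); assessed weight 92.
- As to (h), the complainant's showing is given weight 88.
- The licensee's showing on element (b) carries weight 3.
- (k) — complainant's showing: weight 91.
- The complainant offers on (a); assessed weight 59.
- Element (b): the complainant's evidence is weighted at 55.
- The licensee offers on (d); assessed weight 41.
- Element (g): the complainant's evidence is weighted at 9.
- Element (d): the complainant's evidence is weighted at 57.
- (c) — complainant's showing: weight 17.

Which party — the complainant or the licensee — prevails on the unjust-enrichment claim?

— Issue I —
Stage I.1 — burden on complainant; standard: the balance of probabilities (weight is at least 52).
    (a): 59 ≥ 52 [met]
    (b): 55 − 3 = 52 ≥ 52 [met]
  Stage I.1 is satisfied; the complainant continues to bear the burden.
Stage I.2 — burden on complainant; standard: any credible evidence (weight is at least 13).
    (c): 17 ≥ 13 [met]
    (d): 57 − 41 = 16 ≥ 13 [met]
  Stage I.2 carried; the final stage is satisfied.
Every stage carried; the complainant prevails on this issue.
— Issue II —
Stage II.1 — burden on complainant; standard: a more-likely-than-not showing (weight is at least 54).
    (e): 64 ≥ 54 [met]
  All elements met. The burden passes to the licensee.
Stage II.2 — burden on licensee; standard: a substantially-more-likely showing (weight is at least 70).
    (f): 59 < 70 [not met]
    (g): 68 − 9 = 59 < 70 [not met]
  The licensee does not carry Stage II.2.
So the complainant prevails on this issue.
— Issue III —
At Stage III.1 the complainant must meet a substantially-more-likely showing (weight is at least 72): on (h) the weight is 88 less the opposing 5 gives net 83, ≥ 72, so (h) meets the standard; on (i) the weight is 72, ≥ 72, so (i) meets the standard.
  Stage III.1 is satisfied; the complainant continues to bear the burden.
At Stage III.2 the complainant must meet a preponderance (weight is at least 52): on (j) the weight is 63, ≥ 52, so (j) meets the standard; on (k) the weight is 91 less the opposing 32 gives net 59, which does reach 52, so (k) meets the standard.
  Stage III.2 carried; the burden shifts to the licensee.
At Stage III.3 the licensee must meet a preponderance (weight is at least 52): on (l) the weight is 45, which does not reach 52, so (l) does not meet the standard; on (m) the weight is 92 less the opposing 38 gives net 54, which does reach 52, so (m) meets the standard.
  The licensee does not carry Stage III.3.
The complainant prevails on this issue.
Per-issue: Issue I → complainant; Issue II → complainant; Issue III → complainant. The complainant must prevail on every issue; overall, the complainant prevails.

complainant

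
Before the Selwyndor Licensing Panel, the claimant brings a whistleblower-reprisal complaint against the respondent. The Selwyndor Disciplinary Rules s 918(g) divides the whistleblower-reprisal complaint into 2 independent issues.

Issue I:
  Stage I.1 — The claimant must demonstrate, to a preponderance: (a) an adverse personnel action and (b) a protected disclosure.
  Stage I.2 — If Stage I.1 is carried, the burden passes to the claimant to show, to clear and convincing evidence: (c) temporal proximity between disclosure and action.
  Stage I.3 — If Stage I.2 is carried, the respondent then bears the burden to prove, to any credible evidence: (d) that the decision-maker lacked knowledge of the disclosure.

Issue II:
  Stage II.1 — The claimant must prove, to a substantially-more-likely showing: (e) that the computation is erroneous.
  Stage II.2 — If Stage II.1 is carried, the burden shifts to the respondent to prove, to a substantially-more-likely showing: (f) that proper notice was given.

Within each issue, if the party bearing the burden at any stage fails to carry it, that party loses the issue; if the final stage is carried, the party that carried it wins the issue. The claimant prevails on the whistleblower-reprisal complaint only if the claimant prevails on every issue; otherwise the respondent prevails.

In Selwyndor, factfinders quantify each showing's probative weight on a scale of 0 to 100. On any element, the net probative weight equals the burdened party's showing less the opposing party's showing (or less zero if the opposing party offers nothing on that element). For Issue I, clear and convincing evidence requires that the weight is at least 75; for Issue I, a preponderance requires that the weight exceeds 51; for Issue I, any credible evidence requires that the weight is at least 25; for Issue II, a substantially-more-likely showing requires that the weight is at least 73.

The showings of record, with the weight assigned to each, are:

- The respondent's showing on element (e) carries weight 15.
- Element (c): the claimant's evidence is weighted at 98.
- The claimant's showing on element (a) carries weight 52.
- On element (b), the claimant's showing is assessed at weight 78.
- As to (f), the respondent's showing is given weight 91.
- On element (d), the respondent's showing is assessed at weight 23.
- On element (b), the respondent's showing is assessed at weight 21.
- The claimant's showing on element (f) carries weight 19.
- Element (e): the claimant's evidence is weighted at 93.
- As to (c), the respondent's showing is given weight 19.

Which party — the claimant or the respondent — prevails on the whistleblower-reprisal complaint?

— Issue I —
Stage I.1 (claimant, a preponderance, weight exceeds 51): (a) 52 > 51 — meets; (b) net 78−21=57 > 51 — meets.
  Stage I.1 is satisfied; the claimant continues to bear the burden.
Stage I.2 (claimant, clear and convincing evidence, weight is at least 75): (c) net 98−19=79 ≥ 75 — meets.
  Stage I.2 carried; the burden shifts to the respondent.
Stage I.3 (respondent, any credible evidence, weight is at least 25): (d) 23 < 25 — fails.
  Stage I.3 not carried; the respondent fails its burden.
The claimant prevails on this issue.
— Issue II —
Stage II.1 (claimant, a substantially-more-likely showing, weight is at least 73): (e) net 93−15=78 ≥ 73 — meets.
  Stage II.1 is satisfied; the onus moves to the respondent.
Stage II.2 (respondent, a substantially-more-likely showing, weight is at least 73): (f) net 91−19=72 < 73 — fails.
  The respondent does not carry Stage II.2.
The analysis ends at Stage II.2; the claimant prevails on this issue.
Per-issue: Issue I → claimant; Issue II → claimant. The claimant must prevail on every issue; overall, the claimant prevails.

claimant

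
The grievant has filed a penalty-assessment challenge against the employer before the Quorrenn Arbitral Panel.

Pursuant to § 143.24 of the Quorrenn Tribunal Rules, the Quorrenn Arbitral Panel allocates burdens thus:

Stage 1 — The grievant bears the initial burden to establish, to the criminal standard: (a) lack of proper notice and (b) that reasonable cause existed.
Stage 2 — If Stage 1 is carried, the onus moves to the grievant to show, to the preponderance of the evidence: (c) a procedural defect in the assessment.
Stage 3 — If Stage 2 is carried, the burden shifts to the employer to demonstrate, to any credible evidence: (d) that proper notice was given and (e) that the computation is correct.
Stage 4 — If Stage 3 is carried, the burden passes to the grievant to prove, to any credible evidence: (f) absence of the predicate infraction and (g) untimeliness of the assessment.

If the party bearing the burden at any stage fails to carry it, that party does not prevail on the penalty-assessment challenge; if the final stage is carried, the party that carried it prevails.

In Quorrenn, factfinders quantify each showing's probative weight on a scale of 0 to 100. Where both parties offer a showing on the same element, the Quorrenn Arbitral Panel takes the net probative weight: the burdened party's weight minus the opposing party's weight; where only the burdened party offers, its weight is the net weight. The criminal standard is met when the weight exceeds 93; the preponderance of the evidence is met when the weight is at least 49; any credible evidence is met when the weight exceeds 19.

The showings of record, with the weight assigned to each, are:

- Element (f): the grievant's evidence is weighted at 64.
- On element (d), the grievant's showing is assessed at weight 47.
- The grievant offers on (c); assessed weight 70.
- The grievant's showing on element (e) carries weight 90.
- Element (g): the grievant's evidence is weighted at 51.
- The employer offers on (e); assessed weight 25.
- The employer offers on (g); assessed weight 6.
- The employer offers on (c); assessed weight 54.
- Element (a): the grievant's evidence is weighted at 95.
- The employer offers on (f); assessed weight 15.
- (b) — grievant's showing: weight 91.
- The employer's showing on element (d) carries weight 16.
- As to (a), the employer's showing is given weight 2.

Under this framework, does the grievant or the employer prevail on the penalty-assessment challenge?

employer

At Stage 1 the grievant must meet the criminal standard (weight exceeds 93): on (a) the weight is 95 less the opposing 2 gives net 93, ≤ 93, so (a) does not meet the standard; on (b) the weight is 91, which does not exceed 93, so (b) does not meet the standard.
  The grievant does not carry Stage 1.
The analysis ends at Stage 1; the employer prevails.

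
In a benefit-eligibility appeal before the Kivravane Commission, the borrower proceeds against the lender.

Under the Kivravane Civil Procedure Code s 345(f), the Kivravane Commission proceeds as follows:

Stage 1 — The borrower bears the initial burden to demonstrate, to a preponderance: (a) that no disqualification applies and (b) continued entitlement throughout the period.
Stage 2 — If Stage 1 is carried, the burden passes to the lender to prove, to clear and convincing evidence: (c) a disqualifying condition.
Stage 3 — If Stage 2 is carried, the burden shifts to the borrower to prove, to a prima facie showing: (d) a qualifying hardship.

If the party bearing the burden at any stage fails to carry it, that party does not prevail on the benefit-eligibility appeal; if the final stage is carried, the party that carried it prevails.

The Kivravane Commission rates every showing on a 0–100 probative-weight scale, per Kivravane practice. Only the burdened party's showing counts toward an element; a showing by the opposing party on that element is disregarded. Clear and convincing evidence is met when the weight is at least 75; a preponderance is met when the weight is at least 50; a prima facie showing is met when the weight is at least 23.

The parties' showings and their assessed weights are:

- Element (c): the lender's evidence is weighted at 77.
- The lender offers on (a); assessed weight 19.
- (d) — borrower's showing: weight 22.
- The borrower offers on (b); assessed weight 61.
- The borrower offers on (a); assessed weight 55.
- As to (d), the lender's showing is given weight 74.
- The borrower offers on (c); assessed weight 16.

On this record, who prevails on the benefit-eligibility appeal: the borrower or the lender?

lender

Stage 1 — burden on borrower; standard: a preponderance (weight is at least 50).
    (a): 55 (lender's 19 disregarded) ≥ 50 [met]
    (b): 61 ≥ 50 [met]
  The borrower carries Stage 1; the lender now bears the burden.
Stage 2 — burden on lender; standard: clear and convincing evidence (weight is at least 75).
    (c): 77 (borrower's 16 disregarded) ≥ 75 [met]
  Stage 2 is satisfied; the onus moves to the borrower.
Stage 3 — burden on borrower; standard: a prima facie showing (weight is at least 23).
    (d): 22 (lender's 74 disregarded) < 23 [not met]
  The borrower does not carry Stage 3.
The lender prevails.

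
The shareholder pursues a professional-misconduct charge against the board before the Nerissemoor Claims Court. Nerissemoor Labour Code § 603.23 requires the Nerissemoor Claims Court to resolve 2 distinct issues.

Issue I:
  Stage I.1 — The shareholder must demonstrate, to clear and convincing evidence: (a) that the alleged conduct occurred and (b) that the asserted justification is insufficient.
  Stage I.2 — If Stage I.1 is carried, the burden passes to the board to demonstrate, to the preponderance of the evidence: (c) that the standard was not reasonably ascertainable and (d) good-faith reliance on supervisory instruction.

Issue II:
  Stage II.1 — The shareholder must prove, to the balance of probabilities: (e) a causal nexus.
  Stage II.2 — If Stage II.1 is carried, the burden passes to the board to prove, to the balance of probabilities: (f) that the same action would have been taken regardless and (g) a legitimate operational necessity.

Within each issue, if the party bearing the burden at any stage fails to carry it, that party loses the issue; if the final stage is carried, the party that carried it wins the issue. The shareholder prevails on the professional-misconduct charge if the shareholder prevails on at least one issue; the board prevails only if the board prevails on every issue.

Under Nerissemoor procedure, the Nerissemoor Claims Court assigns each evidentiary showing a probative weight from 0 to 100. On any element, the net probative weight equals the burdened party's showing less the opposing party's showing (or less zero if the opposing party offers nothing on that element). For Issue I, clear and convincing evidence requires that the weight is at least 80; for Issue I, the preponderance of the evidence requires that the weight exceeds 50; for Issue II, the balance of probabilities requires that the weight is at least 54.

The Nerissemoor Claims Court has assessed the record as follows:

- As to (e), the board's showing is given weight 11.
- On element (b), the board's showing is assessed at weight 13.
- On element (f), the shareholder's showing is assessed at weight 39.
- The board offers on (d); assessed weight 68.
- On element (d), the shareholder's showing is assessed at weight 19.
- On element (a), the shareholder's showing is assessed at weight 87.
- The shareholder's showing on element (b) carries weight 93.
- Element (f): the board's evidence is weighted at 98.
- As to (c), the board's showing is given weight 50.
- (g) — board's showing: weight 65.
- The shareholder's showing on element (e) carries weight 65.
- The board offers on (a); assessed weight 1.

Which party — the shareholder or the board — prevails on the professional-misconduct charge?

shareholder

— Issue I —
Stage I.1 (shareholder, clear and convincing evidence, weight is at least 80): (a) net 87−1=86 ≥ 80 — meets; (b) net 93−13=80 ≥ 80 — meets.
  The shareholder carries Stage I.1; the board now bears the burden.
Stage I.2 (board, the preponderance of the evidence, weight exceeds 50): (c) 50 ≤ 50 — fails; (d) net 68−19=49 ≤ 50 — fails.
  Stage I.2 not carried; the board fails its burden.
The shareholder prevails on this issue.
— Issue II —
Stage II.1 (shareholder, the balance of probabilities, weight is at least 54): (e) net 65−11=54 ≥ 54 — meets.
  All elements met. The burden passes to the board.
Stage II.2 (board, the balance of probabilities, weight is at least 54): (f) net 98−39=59 ≥ 54 — meets; (g) 65 ≥ 54 — meets.
  Stage II.2 carried; the final stage is satisfied.
With every stage satisfied, the board prevails on this issue.
Per-issue: Issue I → shareholder; Issue II → board. The shareholder must prevail on at least one issue; overall, the shareholder prevails.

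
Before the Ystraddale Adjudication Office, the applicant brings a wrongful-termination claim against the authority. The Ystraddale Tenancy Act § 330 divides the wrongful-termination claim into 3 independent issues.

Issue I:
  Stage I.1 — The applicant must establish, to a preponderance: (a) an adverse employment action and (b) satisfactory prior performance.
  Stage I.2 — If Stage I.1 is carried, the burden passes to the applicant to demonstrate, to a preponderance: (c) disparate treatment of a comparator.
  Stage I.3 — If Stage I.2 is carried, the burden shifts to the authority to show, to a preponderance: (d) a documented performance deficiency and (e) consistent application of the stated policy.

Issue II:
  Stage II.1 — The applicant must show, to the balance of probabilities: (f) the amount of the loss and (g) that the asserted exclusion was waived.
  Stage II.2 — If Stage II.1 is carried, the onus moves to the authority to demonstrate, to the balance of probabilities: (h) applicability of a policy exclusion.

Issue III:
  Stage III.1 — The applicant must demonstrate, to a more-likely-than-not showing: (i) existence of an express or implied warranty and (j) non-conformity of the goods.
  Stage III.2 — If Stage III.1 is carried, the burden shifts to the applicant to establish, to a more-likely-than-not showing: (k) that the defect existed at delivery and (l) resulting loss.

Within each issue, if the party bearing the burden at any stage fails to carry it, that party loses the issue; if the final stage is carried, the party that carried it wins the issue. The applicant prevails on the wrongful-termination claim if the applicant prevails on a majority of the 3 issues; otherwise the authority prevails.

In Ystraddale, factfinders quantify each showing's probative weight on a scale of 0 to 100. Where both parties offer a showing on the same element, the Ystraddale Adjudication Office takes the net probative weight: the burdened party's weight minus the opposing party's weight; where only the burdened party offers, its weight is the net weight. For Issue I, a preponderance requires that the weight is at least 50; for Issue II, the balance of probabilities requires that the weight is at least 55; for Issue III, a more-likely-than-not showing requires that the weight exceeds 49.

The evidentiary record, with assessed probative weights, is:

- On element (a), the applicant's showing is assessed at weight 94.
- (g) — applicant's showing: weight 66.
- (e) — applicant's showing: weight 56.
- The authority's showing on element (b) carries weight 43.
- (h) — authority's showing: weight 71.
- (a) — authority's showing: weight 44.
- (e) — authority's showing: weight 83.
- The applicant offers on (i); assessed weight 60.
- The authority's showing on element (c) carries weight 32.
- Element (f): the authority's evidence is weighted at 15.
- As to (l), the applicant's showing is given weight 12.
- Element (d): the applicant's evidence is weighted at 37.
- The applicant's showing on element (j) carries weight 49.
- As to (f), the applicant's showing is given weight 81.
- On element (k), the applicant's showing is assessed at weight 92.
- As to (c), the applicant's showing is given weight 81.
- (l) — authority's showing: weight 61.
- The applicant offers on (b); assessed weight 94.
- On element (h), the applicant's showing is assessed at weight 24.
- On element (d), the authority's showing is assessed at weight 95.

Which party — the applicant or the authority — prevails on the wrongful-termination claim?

— Issue I —
Stage I.1 — burden on applicant; standard: a preponderance (weight is at least 50).
    (a): 94 − 44 = 50 ≥ 50 [met]
    (b): 94 − 43 = 51 ≥ 50 [met]
  Stage I.1 is satisfied; the applicant continues to bear the burden.
Stage I.2 — burden on applicant; standard: a preponderance (weight is at least 50).
    (c): 81 − 32 = 49 < 50 [not met]
  Not every element is met, so the applicant fails to carry Stage I.2.
The analysis ends at Stage I.2; the authority prevails on this issue.
— Issue II —
At Stage II.1 the applicant must meet the balance of probabilities (weight is at least 55): on (f) the weight is 81 less the opposing 15 gives net 66, which does reach 55, so (f) meets the standard; on (g) the weight is 66, ≥ 55, so (g) meets the standard.
  Stage II.1 is satisfied; the onus moves to the authority.
At Stage II.2 the authority must meet the balance of probabilities (weight is at least 55): on (h) the weight is 71 less the opposing 24 gives net 47, < 55, so (h) does not meet the standard.
  Stage II.2 not carried; the authority fails its burden.
The applicant prevails on this issue.
— Issue III —
At Stage III.1 the applicant must meet a more-likely-than-not showing (weight exceeds 49): on (i) the weight is 60, which does exceed 49, so (i) meets the standard; on (j) the weight is 49, ≤ 49, so (j) does not meet the standard.
  Not every element is met, so the applicant fails to carry Stage III.1.
So the authority prevails on this issue.
Per-issue: Issue I → authority; Issue II → applicant; Issue III → authority. The applicant must prevail on a majority of issues; overall, the authority prevails.

authority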